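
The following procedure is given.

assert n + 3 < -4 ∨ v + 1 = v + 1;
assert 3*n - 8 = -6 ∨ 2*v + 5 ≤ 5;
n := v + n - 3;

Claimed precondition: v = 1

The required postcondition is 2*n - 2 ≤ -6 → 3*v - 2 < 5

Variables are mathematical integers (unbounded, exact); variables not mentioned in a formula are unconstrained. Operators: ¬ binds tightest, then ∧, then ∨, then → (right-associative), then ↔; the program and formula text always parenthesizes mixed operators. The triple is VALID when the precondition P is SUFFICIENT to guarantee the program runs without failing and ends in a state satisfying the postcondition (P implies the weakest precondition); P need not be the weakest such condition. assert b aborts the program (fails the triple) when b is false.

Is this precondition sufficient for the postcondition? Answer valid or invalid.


Working backward. After the program, the postcondition 2*n - 2 ≤ -6 → 3*v - 2 < 5 must hold; in canonical form it is 2*n ≤ -4 → 3*v < 7.
Before n := v + n - 3: 2*n + 2*v ≤ 2 → 3*v < 7
Before assert 3*n - 8 = -6 ∨ 2*v + 5 ≤ 5: (3*n = 2 ∨ 2*v ≤ 0) ∧ (2*n + 2*v ≤ 2 → 3*v < 7)
Before assert n + 3 < -4 ∨ v + 1 = v + 1: (3*n = 2 ∨ 2*v ≤ 0) ∧ (2*n + 2*v ≤ 2 → 3*v < 7)
The weakest precondition is (3*n = 2 ∨ 2*v ≤ 0) ∧ (2*n + 2*v ≤ 2 → 3*v < 7).
Check whether v = 1 implies it.
Countermodel: at the initial state n = 0, v = 1, the precondition holds but the weakest precondition fails.
Answer: invalid


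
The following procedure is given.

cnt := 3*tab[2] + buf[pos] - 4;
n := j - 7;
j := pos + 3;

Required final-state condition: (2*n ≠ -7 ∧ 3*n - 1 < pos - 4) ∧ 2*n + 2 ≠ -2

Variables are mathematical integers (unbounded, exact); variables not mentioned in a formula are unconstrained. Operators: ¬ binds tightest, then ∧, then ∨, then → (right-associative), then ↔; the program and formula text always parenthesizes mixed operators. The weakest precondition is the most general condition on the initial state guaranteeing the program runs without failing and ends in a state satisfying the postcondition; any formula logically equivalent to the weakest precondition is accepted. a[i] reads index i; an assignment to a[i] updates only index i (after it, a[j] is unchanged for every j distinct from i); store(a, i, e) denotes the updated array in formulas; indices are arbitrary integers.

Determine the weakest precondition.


Working backward. After the program, the postcondition (2*n ≠ -7 ∧ 3*n - 1 < pos - 4) ∧ 2*n + 2 ≠ -2 must hold; in canonical form it is 2*n ≠ -7 ∧ 3*n < pos - 3 ∧ 2*n ≠ -4.
Before j := pos + 3: 2*n ≠ -7 ∧ 3*n < pos - 3 ∧ 2*n ≠ -4
Before n := j - 7: 2*j ≠ 7 ∧ 3*j < pos + 18 ∧ 2*j ≠ 10
Before cnt := 3*tab[2] + buf[pos] - 4: 2*j ≠ 7 ∧ 3*j < pos + 18 ∧ 2*j ≠ 10
Answer: WP = 2*j ≠ 7 ∧ 3*j < pos + 18 ∧ 2*j ≠ 10


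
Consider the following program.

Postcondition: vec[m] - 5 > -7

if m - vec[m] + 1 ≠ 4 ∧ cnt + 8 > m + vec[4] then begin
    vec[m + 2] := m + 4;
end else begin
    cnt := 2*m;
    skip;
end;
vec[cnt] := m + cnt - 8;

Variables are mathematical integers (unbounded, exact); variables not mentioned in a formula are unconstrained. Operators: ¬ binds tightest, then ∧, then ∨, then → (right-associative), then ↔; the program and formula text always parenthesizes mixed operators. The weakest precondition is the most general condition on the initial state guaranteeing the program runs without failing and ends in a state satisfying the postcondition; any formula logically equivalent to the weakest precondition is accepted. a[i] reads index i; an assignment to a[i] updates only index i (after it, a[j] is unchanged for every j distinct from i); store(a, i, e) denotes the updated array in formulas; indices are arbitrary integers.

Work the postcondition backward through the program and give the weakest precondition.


Working backward. After the program, the postcondition vec[m] - 5 > -7 must hold; in canonical form it is vec[m] > -2.
Before vec[cnt] := m + cnt - 8: store(vec, cnt, cnt + m - 8)[m] > -2
Then branch requires store(store(vec, m + 2, m + 4), cnt, cnt + m - 8)[m] > -2; else branch requires store(vec, 2*m, 3*m - 8)[m] > -2.
Before the if: ((m ≠ vec[m] + 3 ∧ cnt > vec[4] + m - 8) → store(store(vec, m + 2, m + 4), cnt, cnt + m - 8)[m] > -2) ∧ ((¬(m ≠ vec[m] + 3 ∧ cnt > vec[4] + m - 8)) → store(vec, 2*m, 3*m - 8)[m] > -2)
Answer: WP = ((m ≠ vec[m] + 3 ∧ cnt > vec[4] + m - 8) → store(store(vec, m + 2, m + 4), cnt, cnt + m - 8)[m] > -2) ∧ ((¬(m ≠ vec[m] + 3 ∧ cnt > vec[4] + m - 8)) → store(vec, 2*m, 3*m - 8)[m] > -2)


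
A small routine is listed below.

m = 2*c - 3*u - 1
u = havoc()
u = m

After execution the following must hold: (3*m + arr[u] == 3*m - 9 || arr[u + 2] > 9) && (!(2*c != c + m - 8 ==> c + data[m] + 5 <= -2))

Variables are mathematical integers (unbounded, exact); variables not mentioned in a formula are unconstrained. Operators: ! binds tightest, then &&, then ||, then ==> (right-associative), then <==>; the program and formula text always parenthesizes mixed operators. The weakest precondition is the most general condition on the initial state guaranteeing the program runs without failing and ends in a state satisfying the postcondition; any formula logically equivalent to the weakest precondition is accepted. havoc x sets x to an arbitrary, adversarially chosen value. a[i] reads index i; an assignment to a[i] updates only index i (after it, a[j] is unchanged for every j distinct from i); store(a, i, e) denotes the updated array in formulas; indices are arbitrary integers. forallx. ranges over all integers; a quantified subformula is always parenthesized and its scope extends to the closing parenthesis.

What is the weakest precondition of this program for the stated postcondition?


Working backward. After the program, the postcondition (3*m + arr[u] == 3*m - 9 || arr[u + 2] > 9) && (!(2*c != c + m - 8 ==> c + data[m] + 5 <= -2)) must hold; in canonical form it is (arr[u] == -9 || arr[u + 2] > 9) && (!(c != m - 8 ==> data[m] + c <= -7)).
Before u := m: (arr[m] == -9 || arr[m + 2] > 9) && (!(c != m - 8 ==> data[m] + c <= -7))
Before havoc u: (arr[m] == -9 || arr[m + 2] > 9) && (!(c != m - 8 ==> data[m] + c <= -7))
Before m := 2*c - 3*u - 1: (arr[2*c - 3*u - 1] == -9 || arr[2*c - 3*u + 1] > 9) && (!(3*u != c - 9 ==> data[2*c - 3*u - 1] + c <= -7))
Answer: WP = (arr[2*c - 3*u - 1] == -9 || arr[2*c - 3*u + 1] > 9) && (!(3*u != c - 9 ==> data[2*c - 3*u - 1] + c <= -7))


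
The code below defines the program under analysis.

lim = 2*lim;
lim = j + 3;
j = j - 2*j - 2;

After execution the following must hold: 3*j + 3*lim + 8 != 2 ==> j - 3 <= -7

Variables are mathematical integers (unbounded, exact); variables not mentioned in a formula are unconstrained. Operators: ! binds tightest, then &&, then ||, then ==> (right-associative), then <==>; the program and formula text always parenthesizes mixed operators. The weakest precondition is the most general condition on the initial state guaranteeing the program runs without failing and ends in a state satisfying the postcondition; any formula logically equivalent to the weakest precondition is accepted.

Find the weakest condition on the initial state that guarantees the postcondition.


Working backward. After the program, the postcondition 3*j + 3*lim + 8 != 2 ==> j - 3 <= -7 must hold; in canonical form it is 3*j + 3*lim != -6 ==> j <= -4.
Before j := j - 2*j - 2: 3*lim != 3*j ==> j >= 2
Before lim := j + 3: j >= 2
Before lim := 2*lim: j >= 2
Answer: WP = j >= 2


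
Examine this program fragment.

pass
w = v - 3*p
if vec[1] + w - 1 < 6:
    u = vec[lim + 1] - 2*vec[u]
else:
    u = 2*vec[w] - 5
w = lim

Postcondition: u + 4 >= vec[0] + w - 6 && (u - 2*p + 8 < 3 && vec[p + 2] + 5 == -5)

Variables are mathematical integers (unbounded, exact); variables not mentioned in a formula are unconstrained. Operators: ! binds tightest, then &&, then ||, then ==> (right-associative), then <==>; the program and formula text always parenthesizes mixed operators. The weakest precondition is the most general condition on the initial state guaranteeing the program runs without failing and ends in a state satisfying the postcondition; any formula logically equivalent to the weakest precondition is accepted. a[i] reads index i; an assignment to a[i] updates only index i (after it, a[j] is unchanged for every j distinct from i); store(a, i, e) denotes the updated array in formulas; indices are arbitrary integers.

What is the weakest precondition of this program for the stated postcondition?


Working backward. After the program, the postcondition u + 4 >= vec[0] + w - 6 && (u - 2*p + 8 < 3 && vec[p + 2] + 5 == -5) must hold; in canonical form it is u >= vec[0] + w - 10 && u < 2*p - 5 && vec[p + 2] == -10.
Before w := lim: u >= vec[0] + lim - 10 && u < 2*p - 5 && vec[p + 2] == -10
Then branch requires vec[lim + 1] >= vec[0] + 2*vec[u] + lim - 10 && vec[lim + 1] < 2*vec[u] + 2*p - 5 && vec[p + 2] == -10; else branch requires 2*vec[w] >= vec[0] + lim - 5 && 2*vec[w] < 2*p && vec[p + 2] == -10.
Before the if: (vec[1] + w < 7 ==> (vec[lim + 1] >= vec[0] + 2*vec[u] + lim - 10 && vec[lim + 1] < 2*vec[u] + 2*p - 5 && vec[p + 2] == -10)) && ((!(vec[1] + w < 7)) ==> (2*vec[w] >= vec[0] + lim - 5 && 2*vec[w] < 2*p && vec[p + 2] == -10))
Before w := v - 3*p: (vec[1] + v < 3*p + 7 ==> (vec[lim + 1] >= vec[0] + 2*vec[u] + lim - 10 && vec[lim + 1] < 2*vec[u] + 2*p - 5 && vec[p + 2] == -10)) && ((!(vec[1] + v < 3*p + 7)) ==> (2*vec[-3*p + v] >= vec[0] + lim - 5 && 2*vec[-3*p + v] < 2*p && vec[p + 2] == -10))
Before skip: (vec[1] + v < 3*p + 7 ==> (vec[lim + 1] >= vec[0] + 2*vec[u] + lim - 10 && vec[lim + 1] < 2*vec[u] + 2*p - 5 && vec[p + 2] == -10)) && ((!(vec[1] + v < 3*p + 7)) ==> (2*vec[-3*p + v] >= vec[0] + lim - 5 && 2*vec[-3*p + v] < 2*p && vec[p + 2] == -10))
Answer: WP = (vec[1] + v < 3*p + 7 ==> (vec[lim + 1] >= vec[0] + 2*vec[u] + lim - 10 && vec[lim + 1] < 2*vec[u] + 2*p - 5 && vec[p + 2] == -10)) && ((!(vec[1] + v < 3*p + 7)) ==> (2*vec[-3*p + v] >= vec[0] + lim - 5 && 2*vec[-3*p + v] < 2*p && vec[p + 2] == -10))


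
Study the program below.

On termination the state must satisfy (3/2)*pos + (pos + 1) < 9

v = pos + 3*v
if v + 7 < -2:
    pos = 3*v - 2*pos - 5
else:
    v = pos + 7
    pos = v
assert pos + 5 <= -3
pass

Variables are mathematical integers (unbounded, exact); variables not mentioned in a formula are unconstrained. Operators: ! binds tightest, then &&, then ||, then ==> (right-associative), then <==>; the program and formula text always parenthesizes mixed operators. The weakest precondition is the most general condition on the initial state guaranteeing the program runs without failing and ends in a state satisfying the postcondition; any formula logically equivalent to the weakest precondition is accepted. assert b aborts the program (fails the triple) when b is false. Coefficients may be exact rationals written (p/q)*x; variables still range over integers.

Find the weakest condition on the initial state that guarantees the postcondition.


Working backward. After the program, the postcondition (3/2)*pos + (pos + 1) < 9 must hold; in canonical form it is (5/2)*pos < 8.
Before skip: (5/2)*pos < 8
Before assert pos + 5 <= -3: pos <= -8 && (5/2)*pos < 8
Then branch requires 3*v <= 2*pos - 3 && (15/2)*v < 5*pos + 41/2; else branch requires pos <= -15 && (5/2)*pos < -19/2.
Before the if: (v < -9 ==> (3*v <= 2*pos - 3 && (15/2)*v < 5*pos + 41/2)) && ((!(v < -9)) ==> (pos <= -15 && (5/2)*pos < -19/2))
Before v := pos + 3*v: (pos + 3*v < -9 ==> (pos + 9*v <= -3 && (5/2)*pos + (45/2)*v < 41/2)) && ((!(pos + 3*v < -9)) ==> (pos <= -15 && (5/2)*pos < -19/2))
Answer: WP = (pos + 3*v < -9 ==> (pos + 9*v <= -3 && (5/2)*pos + (45/2)*v < 41/2)) && ((!(pos + 3*v < -9)) ==> (pos <= -15 && (5/2)*pos < -19/2))


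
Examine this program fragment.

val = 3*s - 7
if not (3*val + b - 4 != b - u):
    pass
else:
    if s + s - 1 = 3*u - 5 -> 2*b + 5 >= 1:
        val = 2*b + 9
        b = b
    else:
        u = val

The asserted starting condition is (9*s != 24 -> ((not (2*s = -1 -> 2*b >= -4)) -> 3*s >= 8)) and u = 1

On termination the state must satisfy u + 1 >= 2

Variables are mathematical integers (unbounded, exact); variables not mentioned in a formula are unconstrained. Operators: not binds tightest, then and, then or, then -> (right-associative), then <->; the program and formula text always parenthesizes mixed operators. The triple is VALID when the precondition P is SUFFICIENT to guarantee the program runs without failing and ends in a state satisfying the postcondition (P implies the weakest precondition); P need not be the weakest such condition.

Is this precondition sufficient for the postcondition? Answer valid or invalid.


Working backward. After the program, the postcondition u + 1 >= 2 must hold; in canonical form it is u >= 1.
Then branch requires u >= 1; else branch requires ((2*s = 3*u - 4 -> 2*b >= -4) -> u >= 1) and ((not (2*s = 3*u - 4 -> 2*b >= -4)) -> val >= 1).
Before the if: ((not (u + 3*val != 4)) -> u >= 1) and (u + 3*val != 4 -> (((2*s = 3*u - 4 -> 2*b >= -4) -> u >= 1) and ((not (2*s = 3*u - 4 -> 2*b >= -4)) -> val >= 1)))
Before val := 3*s - 7: ((not (9*s + u != 25)) -> u >= 1) and (9*s + u != 25 -> (((2*s = 3*u - 4 -> 2*b >= -4) -> u >= 1) and ((not (2*s = 3*u - 4 -> 2*b >= -4)) -> 3*s >= 8)))
The weakest precondition is ((not (9*s + u != 25)) -> u >= 1) and (9*s + u != 25 -> (((2*s = 3*u - 4 -> 2*b >= -4) -> u >= 1) and ((not (2*s = 3*u - 4 -> 2*b >= -4)) -> 3*s >= 8))).
Check whether (9*s != 24 -> ((not (2*s = -1 -> 2*b >= -4)) -> 3*s >= 8)) and u = 1 implies it.
Every state satisfying the precondition satisfies the weakest precondition: the implication holds.
Answer: valid


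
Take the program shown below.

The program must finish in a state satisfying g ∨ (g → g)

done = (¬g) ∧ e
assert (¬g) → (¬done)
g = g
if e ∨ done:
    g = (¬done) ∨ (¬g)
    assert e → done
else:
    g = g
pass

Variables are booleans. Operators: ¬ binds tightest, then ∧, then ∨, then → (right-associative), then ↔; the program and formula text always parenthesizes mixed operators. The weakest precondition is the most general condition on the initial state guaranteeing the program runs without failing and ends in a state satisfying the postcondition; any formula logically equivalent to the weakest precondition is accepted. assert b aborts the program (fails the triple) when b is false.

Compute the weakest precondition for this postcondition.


Working backward. After the program, the postcondition g ∨ (g → g) must hold; in canonical form it is true.
Before skip: true
Then branch requires e → done; else branch requires true.
Before the if: (e ∨ done) → (e → done)
Before g := g: (e ∨ done) → (e → done)
Before assert (¬g) → (¬done): ((¬g) → (¬done)) ∧ ((e ∨ done) → (e → done))
Before done := (¬g) ∧ e: ((¬g) → (¬((¬g) ∧ e))) ∧ ((e ∨ ((¬g) ∧ e)) → (e → ((¬g) ∧ e)))
Answer: WP = ((¬g) → (¬((¬g) ∧ e))) ∧ ((e ∨ ((¬g) ∧ e)) → (e → ((¬g) ∧ e)))


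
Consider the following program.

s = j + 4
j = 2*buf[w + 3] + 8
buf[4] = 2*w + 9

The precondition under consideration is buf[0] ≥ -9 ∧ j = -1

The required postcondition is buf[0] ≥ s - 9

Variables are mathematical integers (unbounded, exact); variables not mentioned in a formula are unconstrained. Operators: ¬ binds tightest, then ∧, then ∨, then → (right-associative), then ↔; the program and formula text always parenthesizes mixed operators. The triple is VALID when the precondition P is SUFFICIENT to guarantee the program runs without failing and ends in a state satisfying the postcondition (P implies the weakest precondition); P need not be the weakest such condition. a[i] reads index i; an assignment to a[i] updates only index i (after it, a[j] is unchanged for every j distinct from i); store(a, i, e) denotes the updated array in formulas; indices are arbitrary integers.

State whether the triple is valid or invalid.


Working backward. After the program, buf[0] ≥ s - 9 must hold.
Before buf[4] := 2*w + 9: buf[0] ≥ s - 9
Before j := 2*buf[w + 3] + 8: buf[0] ≥ s - 9
Before s := j + 4: buf[0] ≥ j - 5
The weakest precondition is buf[0] ≥ j - 5.
Check whether buf[0] ≥ -9 ∧ j = -1 implies it.
Countermodel: at the initial state buf = {[0] = -7, elsewhere -7}, j = -1, the precondition holds but the weakest precondition fails.
Answer: invalid


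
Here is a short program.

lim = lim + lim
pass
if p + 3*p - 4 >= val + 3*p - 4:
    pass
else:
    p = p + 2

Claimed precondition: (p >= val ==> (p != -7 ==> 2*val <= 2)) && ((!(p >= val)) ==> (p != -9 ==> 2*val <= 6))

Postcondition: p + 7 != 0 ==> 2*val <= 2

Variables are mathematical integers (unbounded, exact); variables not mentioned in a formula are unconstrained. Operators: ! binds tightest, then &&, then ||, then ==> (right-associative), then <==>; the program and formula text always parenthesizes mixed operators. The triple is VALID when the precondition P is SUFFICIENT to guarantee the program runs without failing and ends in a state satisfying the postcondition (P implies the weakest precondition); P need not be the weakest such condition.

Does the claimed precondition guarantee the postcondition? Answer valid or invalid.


Working backward. After the program, the postcondition p + 7 != 0 ==> 2*val <= 2 must hold; in canonical form it is p != -7 ==> 2*val <= 2.
Then branch requires p != -7 ==> 2*val <= 2; else branch requires p != -9 ==> 2*val <= 2.
Before the if: (p >= val ==> (p != -7 ==> 2*val <= 2)) && ((!(p >= val)) ==> (p != -9 ==> 2*val <= 2))
Before skip: (p >= val ==> (p != -7 ==> 2*val <= 2)) && ((!(p >= val)) ==> (p != -9 ==> 2*val <= 2))
Before lim := lim + lim: (p >= val ==> (p != -7 ==> 2*val <= 2)) && ((!(p >= val)) ==> (p != -9 ==> 2*val <= 2))
The weakest precondition is (p >= val ==> (p != -7 ==> 2*val <= 2)) && ((!(p >= val)) ==> (p != -9 ==> 2*val <= 2)).
Check whether (p >= val ==> (p != -7 ==> 2*val <= 2)) && ((!(p >= val)) ==> (p != -9 ==> 2*val <= 6)) implies it.
Countermodel: at the initial state p = -10, val = 2, the precondition holds but the weakest precondition fails.
Answer: invalid


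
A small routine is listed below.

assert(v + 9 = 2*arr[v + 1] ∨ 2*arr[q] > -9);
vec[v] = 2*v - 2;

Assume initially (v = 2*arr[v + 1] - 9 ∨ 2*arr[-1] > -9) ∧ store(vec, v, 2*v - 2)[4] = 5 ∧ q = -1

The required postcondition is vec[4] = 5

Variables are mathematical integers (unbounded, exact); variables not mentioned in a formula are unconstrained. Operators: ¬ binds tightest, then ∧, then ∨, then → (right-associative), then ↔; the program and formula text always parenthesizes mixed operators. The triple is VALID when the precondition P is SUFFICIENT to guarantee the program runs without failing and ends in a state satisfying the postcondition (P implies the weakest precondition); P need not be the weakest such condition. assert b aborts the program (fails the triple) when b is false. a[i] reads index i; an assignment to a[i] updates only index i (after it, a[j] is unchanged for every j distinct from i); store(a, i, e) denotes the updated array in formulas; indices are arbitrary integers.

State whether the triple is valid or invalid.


Working backward. After the program, vec[4] = 5 must hold.
Before vec[v] := 2*v - 2: store(vec, v, 2*v - 2)[4] = 5
Before assert v + 9 = 2*arr[v + 1] ∨ 2*arr[q] > -9: (v = 2*arr[v + 1] - 9 ∨ 2*arr[q] > -9) ∧ store(vec, v, 2*v - 2)[4] = 5
The weakest precondition is (v = 2*arr[v + 1] - 9 ∨ 2*arr[q] > -9) ∧ store(vec, v, 2*v - 2)[4] = 5.
Check whether (v = 2*arr[v + 1] - 9 ∨ 2*arr[-1] > -9) ∧ store(vec, v, 2*v - 2)[4] = 5 ∧ q = -1 implies it.
Every state satisfying the precondition satisfies the weakest precondition: the implication holds.
Answer: valid


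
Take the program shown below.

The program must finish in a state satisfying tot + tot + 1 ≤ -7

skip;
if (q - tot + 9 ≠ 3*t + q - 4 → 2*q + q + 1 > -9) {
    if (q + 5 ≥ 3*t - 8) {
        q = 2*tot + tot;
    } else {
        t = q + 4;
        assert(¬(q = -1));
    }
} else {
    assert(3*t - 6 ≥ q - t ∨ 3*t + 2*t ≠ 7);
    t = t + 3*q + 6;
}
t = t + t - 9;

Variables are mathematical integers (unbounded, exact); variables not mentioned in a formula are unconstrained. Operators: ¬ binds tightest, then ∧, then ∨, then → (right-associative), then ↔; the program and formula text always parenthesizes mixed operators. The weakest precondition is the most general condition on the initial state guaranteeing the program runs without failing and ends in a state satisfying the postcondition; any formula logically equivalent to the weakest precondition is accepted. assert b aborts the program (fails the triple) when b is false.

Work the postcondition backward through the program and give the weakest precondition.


Working backward. After the program, the postcondition tot + tot + 1 ≤ -7 must hold; in canonical form it is 2*tot ≤ -8.
Before t := t + t - 9: 2*tot ≤ -8
Then branch requires (q ≥ 3*t - 13 → 2*tot ≤ -8) ∧ ((¬(q ≥ 3*t - 13)) → ((¬(q = -1)) ∧ 2*tot ≤ -8)); else branch requires (4*t ≥ q + 6 ∨ 5*t ≠ 7) ∧ 2*tot ≤ -8.
Before the if: ((3*t + tot ≠ 13 → 3*q > -10) → ((q ≥ 3*t - 13 → 2*tot ≤ -8) ∧ ((¬(q ≥ 3*t - 13)) → ((¬(q = -1)) ∧ 2*tot ≤ -8)))) ∧ ((¬(3*t + tot ≠ 13 → 3*q > -10)) → ((4*t ≥ q + 6 ∨ 5*t ≠ 7) ∧ 2*tot ≤ -8))
Before skip: ((3*t + tot ≠ 13 → 3*q > -10) → ((q ≥ 3*t - 13 → 2*tot ≤ -8) ∧ ((¬(q ≥ 3*t - 13)) → ((¬(q = -1)) ∧ 2*tot ≤ -8)))) ∧ ((¬(3*t + tot ≠ 13 → 3*q > -10)) → ((4*t ≥ q + 6 ∨ 5*t ≠ 7) ∧ 2*tot ≤ -8))
Answer: WP = ((3*t + tot ≠ 13 → 3*q > -10) → ((q ≥ 3*t - 13 → 2*tot ≤ -8) ∧ ((¬(q ≥ 3*t - 13)) → ((¬(q = -1)) ∧ 2*tot ≤ -8)))) ∧ ((¬(3*t + tot ≠ 13 → 3*q > -10)) → ((4*t ≥ q + 6 ∨ 5*t ≠ 7) ∧ 2*tot ≤ -8))


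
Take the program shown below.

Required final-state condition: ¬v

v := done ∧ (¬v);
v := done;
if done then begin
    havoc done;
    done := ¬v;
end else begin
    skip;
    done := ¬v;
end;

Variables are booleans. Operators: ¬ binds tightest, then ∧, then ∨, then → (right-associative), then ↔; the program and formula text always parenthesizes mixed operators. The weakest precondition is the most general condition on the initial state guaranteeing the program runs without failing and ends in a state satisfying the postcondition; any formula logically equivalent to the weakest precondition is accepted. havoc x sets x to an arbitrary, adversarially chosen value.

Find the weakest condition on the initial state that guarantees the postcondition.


Working backward. After the program, ¬v must hold.
Then branch requires ¬v; else branch requires ¬v.
Before the if: (done → (¬v)) ∧ ((¬done) → (¬v))
Before v := done: done → (¬done)
Before v := done ∧ (¬v): done → (¬done)
Answer: WP = done → (¬done)


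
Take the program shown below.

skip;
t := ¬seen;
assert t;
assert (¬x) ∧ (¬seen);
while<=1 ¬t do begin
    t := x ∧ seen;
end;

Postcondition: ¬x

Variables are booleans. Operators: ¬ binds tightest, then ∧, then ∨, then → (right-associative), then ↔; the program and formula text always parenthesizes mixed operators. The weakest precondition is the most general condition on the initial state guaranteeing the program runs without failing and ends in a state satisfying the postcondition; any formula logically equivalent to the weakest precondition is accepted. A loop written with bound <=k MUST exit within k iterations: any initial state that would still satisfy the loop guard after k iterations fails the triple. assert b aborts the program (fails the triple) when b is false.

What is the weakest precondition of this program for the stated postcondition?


Working backward. After the program, ¬x must hold.
Before the loop (bound <=1), unroll the exhaustion recursion (WP_0 = exit-now case; WP_j = one more guarded iteration, up to j = 1):
  WP_0: t ∧ (¬x)
  WP_1: t ∧ (t → (¬x))
So before the loop: t ∧ (t → (¬x))
Before assert (¬x) ∧ (¬seen): (¬x) ∧ (¬seen) ∧ t ∧ (t → (¬x))
Before assert t: t ∧ (¬x) ∧ (¬seen) ∧ (t → (¬x))
Before t := ¬seen: (¬seen) ∧ (¬x) ∧ ((¬seen) → (¬x))
Before skip: (¬seen) ∧ (¬x) ∧ ((¬seen) → (¬x))
Answer: WP = (¬seen) ∧ (¬x) ∧ ((¬seen) → (¬x))


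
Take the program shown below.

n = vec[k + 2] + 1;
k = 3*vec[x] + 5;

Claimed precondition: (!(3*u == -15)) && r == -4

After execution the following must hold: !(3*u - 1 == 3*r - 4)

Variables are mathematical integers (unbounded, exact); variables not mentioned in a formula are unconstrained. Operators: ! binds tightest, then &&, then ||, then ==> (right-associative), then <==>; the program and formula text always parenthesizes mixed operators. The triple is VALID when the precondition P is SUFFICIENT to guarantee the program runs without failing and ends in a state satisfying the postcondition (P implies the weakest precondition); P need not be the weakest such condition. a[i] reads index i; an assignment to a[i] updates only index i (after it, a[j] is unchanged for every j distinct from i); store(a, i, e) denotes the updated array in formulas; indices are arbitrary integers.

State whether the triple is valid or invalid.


Working backward. After the program, the postcondition !(3*u - 1 == 3*r - 4) must hold; in canonical form it is !(3*u == 3*r - 3).
Before k := 3*vec[x] + 5: !(3*u == 3*r - 3)
Before n := vec[k + 2] + 1: !(3*u == 3*r - 3)
The weakest precondition is !(3*u == 3*r - 3).
Check whether (!(3*u == -15)) && r == -4 implies it.
Every state satisfying the precondition satisfies the weakest precondition: the implication holds.
Answer: valid


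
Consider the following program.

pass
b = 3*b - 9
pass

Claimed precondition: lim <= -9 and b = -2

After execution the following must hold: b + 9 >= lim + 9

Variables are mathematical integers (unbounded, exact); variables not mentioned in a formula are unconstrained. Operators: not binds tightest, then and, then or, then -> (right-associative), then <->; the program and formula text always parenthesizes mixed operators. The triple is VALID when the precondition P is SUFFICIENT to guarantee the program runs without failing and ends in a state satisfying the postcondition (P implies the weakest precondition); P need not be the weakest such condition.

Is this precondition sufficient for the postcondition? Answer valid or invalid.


Working backward. After the program, the postcondition b + 9 >= lim + 9 must hold; in canonical form it is b >= lim.
Before skip: b >= lim
Before b := 3*b - 9: 3*b >= lim + 9
Before skip: 3*b >= lim + 9
The weakest precondition is 3*b >= lim + 9.
Check whether lim <= -9 and b = -2 implies it.
Countermodel: at the initial state b = -2, lim = -14, the precondition holds but the weakest precondition fails.
Answer: invalid


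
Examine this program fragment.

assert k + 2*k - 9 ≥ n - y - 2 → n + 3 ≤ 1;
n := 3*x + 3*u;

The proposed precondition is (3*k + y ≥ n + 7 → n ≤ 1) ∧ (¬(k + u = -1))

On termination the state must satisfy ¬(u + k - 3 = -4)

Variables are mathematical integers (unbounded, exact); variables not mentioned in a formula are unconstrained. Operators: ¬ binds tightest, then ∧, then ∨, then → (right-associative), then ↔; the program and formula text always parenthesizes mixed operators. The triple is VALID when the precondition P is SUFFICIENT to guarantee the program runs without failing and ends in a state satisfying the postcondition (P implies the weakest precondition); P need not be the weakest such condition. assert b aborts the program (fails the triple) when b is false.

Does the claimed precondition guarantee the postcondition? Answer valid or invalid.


Working backward. After the program, the postcondition ¬(u + k - 3 = -4) must hold; in canonical form it is ¬(k + u = -1).
Before n := 3*x + 3*u: ¬(k + u = -1)
Before assert k + 2*k - 9 ≥ n - y - 2 → n + 3 ≤ 1: (3*k + y ≥ n + 7 → n ≤ -2) ∧ (¬(k + u = -1))
The weakest precondition is (3*k + y ≥ n + 7 → n ≤ -2) ∧ (¬(k + u = -1)).
Check whether (3*k + y ≥ n + 7 → n ≤ 1) ∧ (¬(k + u = -1)) implies it.
Countermodel: at the initial state k = 0, n = -1, u = 0, y = 6, the precondition holds but the weakest precondition fails.
Answer: invalid


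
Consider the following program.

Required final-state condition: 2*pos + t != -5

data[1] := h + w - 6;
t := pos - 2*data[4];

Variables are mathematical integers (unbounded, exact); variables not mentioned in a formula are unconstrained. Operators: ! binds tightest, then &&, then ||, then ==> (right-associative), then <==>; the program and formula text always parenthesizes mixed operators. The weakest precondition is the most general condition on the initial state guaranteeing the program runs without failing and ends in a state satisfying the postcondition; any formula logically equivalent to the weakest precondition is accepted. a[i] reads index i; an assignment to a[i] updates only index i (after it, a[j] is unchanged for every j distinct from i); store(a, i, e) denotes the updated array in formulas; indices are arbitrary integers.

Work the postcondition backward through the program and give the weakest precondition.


Working backward. After the program, 2*pos + t != -5 must hold.
Before t := pos - 2*data[4]: 3*pos != 2*data[4] - 5
Before data[1] := h + w - 6: 3*pos != 2*data[4] - 5
Answer: WP = 3*pos != 2*data[4] - 5


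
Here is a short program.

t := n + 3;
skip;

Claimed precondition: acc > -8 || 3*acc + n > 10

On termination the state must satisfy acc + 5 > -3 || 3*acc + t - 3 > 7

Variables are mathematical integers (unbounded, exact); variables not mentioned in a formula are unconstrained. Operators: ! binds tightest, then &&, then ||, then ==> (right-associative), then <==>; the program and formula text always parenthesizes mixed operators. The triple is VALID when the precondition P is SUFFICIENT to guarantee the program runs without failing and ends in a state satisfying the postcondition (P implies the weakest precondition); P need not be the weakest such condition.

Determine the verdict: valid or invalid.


Working backward. After the program, the postcondition acc + 5 > -3 || 3*acc + t - 3 > 7 must hold; in canonical form it is acc > -8 || 3*acc + t > 10.
Before skip: acc > -8 || 3*acc + t > 10
Before t := n + 3: acc > -8 || 3*acc + n > 7
The weakest precondition is acc > -8 || 3*acc + n > 7.
Check whether acc > -8 || 3*acc + n > 10 implies it.
Every state satisfying the precondition satisfies the weakest precondition: the implication holds.
Answer: valid


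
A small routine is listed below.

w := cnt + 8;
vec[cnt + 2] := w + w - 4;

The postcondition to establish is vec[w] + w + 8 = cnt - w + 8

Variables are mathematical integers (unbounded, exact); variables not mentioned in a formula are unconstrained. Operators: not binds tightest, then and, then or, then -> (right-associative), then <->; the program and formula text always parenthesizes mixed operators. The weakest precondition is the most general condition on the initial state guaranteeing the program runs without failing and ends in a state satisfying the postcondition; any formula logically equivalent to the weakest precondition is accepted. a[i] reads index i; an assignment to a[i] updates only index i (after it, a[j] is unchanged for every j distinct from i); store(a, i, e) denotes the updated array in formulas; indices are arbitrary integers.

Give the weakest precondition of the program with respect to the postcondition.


Working backward. After the program, the postcondition vec[w] + w + 8 = cnt - w + 8 must hold; in canonical form it is vec[w] + 2*w = cnt.
Before vec[cnt + 2] := w + w - 4: store(vec, cnt + 2, 2*w - 4)[w] + 2*w = cnt
Before w := cnt + 8: store(vec, cnt + 2, 2*cnt + 12)[cnt + 8] + cnt = -16
Answer: WP = store(vec, cnt + 2, 2*cnt + 12)[cnt + 8] + cnt = -16


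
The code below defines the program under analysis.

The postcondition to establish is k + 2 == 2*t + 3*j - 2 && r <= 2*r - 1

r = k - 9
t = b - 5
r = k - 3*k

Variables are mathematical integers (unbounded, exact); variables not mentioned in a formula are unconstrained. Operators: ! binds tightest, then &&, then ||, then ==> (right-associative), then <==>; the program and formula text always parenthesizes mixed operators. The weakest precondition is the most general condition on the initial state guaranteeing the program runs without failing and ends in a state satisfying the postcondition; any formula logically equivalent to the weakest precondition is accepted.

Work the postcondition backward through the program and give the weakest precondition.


Working backward. After the program, the postcondition k + 2 == 2*t + 3*j - 2 && r <= 2*r - 1 must hold; in canonical form it is k == 3*j + 2*t - 4 && r >= 1.
Before r := k - 3*k: k == 3*j + 2*t - 4 && 2*k <= -1
Before t := b - 5: k == 2*b + 3*j - 14 && 2*k <= -1
Before r := k - 9: k == 2*b + 3*j - 14 && 2*k <= -1
Answer: WP = k == 2*b + 3*j - 14 && 2*k <= -1


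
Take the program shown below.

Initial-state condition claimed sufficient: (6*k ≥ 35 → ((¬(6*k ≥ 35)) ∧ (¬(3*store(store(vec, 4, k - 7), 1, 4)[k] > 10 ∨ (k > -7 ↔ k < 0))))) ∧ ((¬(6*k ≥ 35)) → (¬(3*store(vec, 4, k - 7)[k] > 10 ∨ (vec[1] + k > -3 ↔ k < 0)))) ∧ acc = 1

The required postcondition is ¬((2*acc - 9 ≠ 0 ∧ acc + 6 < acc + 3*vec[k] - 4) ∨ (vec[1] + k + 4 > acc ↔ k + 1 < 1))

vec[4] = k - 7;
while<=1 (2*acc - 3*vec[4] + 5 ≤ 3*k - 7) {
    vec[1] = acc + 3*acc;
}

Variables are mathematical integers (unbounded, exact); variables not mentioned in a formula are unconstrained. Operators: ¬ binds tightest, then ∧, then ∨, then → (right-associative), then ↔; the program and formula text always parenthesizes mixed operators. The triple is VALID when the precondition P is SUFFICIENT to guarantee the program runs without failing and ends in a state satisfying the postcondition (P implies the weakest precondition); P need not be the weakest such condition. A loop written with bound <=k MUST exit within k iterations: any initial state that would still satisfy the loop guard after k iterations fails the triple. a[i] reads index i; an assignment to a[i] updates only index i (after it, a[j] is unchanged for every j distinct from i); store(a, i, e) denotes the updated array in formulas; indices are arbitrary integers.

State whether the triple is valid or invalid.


Working backward. After the program, the postcondition ¬((2*acc - 9 ≠ 0 ∧ acc + 6 < acc + 3*vec[k] - 4) ∨ (vec[1] + k + 4 > acc ↔ k + 1 < 1)) must hold; in canonical form it is ¬((2*acc ≠ 9 ∧ 3*vec[k] > 10) ∨ (vec[1] + k > acc - 4 ↔ k < 0)).
Before the loop (bound <=1), unroll the exhaustion recursion (WP_0 = exit-now case; WP_j = one more guarded iteration, up to j = 1):
  WP_0: (¬(2*acc ≤ 3*vec[4] + 3*k - 12)) ∧ (¬((2*acc ≠ 9 ∧ 3*vec[k] > 10) ∨ (vec[1] + k > acc - 4 ↔ k < 0)))
  WP_1: (2*acc ≤ 3*vec[4] + 3*k - 12 → ((¬(2*acc ≤ 3*vec[4] + 3*k - 12)) ∧ (¬((2*acc ≠ 9 ∧ 3*store(vec, 1, 4*acc)[k] > 10) ∨ (3*acc + k > -4 ↔ k < 0))))) ∧ ((¬(2*acc ≤ 3*vec[4] + 3*k - 12)) → (¬((2*acc ≠ 9 ∧ 3*vec[k] > 10) ∨ (vec[1] + k > acc - 4 ↔ k < 0))))
So before the loop: (2*acc ≤ 3*vec[4] + 3*k - 12 → ((¬(2*acc ≤ 3*vec[4] + 3*k - 12)) ∧ (¬((2*acc ≠ 9 ∧ 3*store(vec, 1, 4*acc)[k] > 10) ∨ (3*acc + k > -4 ↔ k < 0))))) ∧ ((¬(2*acc ≤ 3*vec[4] + 3*k - 12)) → (¬((2*acc ≠ 9 ∧ 3*vec[k] > 10) ∨ (vec[1] + k > acc - 4 ↔ k < 0))))
Before vec[4] := k - 7: (2*acc ≤ 6*k - 33 → ((¬(2*acc ≤ 6*k - 33)) ∧ (¬((2*acc ≠ 9 ∧ 3*store(store(vec, 4, k - 7), 1, 4*acc)[k] > 10) ∨ (3*acc + k > -4 ↔ k < 0))))) ∧ ((¬(2*acc ≤ 6*k - 33)) → (¬((2*acc ≠ 9 ∧ 3*store(vec, 4, k - 7)[k] > 10) ∨ (vec[1] + k > acc - 4 ↔ k < 0))))
The weakest precondition is (2*acc ≤ 6*k - 33 → ((¬(2*acc ≤ 6*k - 33)) ∧ (¬((2*acc ≠ 9 ∧ 3*store(store(vec, 4, k - 7), 1, 4*acc)[k] > 10) ∨ (3*acc + k > -4 ↔ k < 0))))) ∧ ((¬(2*acc ≤ 6*k - 33)) → (¬((2*acc ≠ 9 ∧ 3*store(vec, 4, k - 7)[k] > 10) ∨ (vec[1] + k > acc - 4 ↔ k < 0)))).
Check whether (6*k ≥ 35 → ((¬(6*k ≥ 35)) ∧ (¬(3*store(store(vec, 4, k - 7), 1, 4)[k] > 10 ∨ (k > -7 ↔ k < 0))))) ∧ ((¬(6*k ≥ 35)) → (¬(3*store(vec, 4, k - 7)[k] > 10 ∨ (vec[1] + k > -3 ↔ k < 0)))) ∧ acc = 1 implies it.
Every state satisfying the precondition satisfies the weakest precondition: the implication holds.
Answer: valid


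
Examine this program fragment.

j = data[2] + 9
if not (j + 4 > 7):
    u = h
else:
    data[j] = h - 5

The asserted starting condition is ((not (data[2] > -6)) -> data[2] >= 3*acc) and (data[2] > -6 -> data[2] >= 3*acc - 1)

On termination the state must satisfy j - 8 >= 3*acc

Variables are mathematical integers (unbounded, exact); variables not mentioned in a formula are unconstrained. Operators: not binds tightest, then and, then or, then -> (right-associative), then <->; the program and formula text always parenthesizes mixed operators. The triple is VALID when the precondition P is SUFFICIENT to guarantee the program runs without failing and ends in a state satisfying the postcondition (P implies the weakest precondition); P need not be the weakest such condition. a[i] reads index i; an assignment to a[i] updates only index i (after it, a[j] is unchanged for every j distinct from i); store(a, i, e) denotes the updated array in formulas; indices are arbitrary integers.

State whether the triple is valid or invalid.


Working backward. After the program, the postcondition j - 8 >= 3*acc must hold; in canonical form it is j >= 3*acc + 8.
Then branch requires j >= 3*acc + 8; else branch requires j >= 3*acc + 8.
Before the if: ((not (j > 3)) -> j >= 3*acc + 8) and (j > 3 -> j >= 3*acc + 8)
Before j := data[2] + 9: ((not (data[2] > -6)) -> data[2] >= 3*acc - 1) and (data[2] > -6 -> data[2] >= 3*acc - 1)
The weakest precondition is ((not (data[2] > -6)) -> data[2] >= 3*acc - 1) and (data[2] > -6 -> data[2] >= 3*acc - 1).
Check whether ((not (data[2] > -6)) -> data[2] >= 3*acc) and (data[2] > -6 -> data[2] >= 3*acc - 1) implies it.
Every state satisfying the precondition satisfies the weakest precondition: the implication holds.
Answer: valid


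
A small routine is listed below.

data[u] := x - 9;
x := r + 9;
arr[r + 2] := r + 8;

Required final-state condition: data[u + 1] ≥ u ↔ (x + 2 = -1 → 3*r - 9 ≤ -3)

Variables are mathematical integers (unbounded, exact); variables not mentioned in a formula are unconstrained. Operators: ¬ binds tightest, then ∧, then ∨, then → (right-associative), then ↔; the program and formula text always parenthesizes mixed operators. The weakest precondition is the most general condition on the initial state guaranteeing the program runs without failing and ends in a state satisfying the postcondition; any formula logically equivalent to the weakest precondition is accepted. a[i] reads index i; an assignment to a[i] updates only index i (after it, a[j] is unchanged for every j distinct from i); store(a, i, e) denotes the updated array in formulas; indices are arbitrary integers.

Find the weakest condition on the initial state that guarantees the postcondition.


Working backward. After the program, the postcondition data[u + 1] ≥ u ↔ (x + 2 = -1 → 3*r - 9 ≤ -3) must hold; in canonical form it is data[u + 1] ≥ u ↔ (x = -3 → 3*r ≤ 6).
Before arr[r + 2] := r + 8: data[u + 1] ≥ u ↔ (x = -3 → 3*r ≤ 6)
Before x := r + 9: data[u + 1] ≥ u ↔ (r = -12 → 3*r ≤ 6)
Before data[u] := x - 9: store(data, u, x - 9)[u + 1] ≥ u ↔ (r = -12 → 3*r ≤ 6)
Answer: WP = store(data, u, x - 9)[u + 1] ≥ u ↔ (r = -12 → 3*r ≤ 6)


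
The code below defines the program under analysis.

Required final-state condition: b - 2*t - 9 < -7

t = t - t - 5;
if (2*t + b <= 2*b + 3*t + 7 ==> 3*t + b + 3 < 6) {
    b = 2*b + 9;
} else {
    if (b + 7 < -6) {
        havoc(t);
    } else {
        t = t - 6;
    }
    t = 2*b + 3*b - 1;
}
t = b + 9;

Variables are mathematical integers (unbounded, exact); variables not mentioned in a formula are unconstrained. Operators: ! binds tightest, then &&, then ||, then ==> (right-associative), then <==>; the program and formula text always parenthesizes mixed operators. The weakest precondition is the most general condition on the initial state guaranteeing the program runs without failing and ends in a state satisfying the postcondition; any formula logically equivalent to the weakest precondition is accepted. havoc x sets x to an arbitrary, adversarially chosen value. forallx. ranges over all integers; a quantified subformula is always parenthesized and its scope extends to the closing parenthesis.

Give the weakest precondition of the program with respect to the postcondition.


Working backward. After the program, the postcondition b - 2*t - 9 < -7 must hold; in canonical form it is b < 2*t + 2.
Before t := b + 9: b > -20
Then branch requires 2*b > -29; else branch requires (b < -13 ==> b > -20) && ((!(b < -13)) ==> b > -20).
Before the if: ((b + t >= -7 ==> b + 3*t < 3) ==> 2*b > -29) && ((!(b + t >= -7 ==> b + 3*t < 3)) ==> ((b < -13 ==> b > -20) && ((!(b < -13)) ==> b > -20)))
Before t := t - t - 5: ((b >= -2 ==> b < 18) ==> 2*b > -29) && ((!(b >= -2 ==> b < 18)) ==> ((b < -13 ==> b > -20) && ((!(b < -13)) ==> b > -20)))
Answer: WP = ((b >= -2 ==> b < 18) ==> 2*b > -29) && ((!(b >= -2 ==> b < 18)) ==> ((b < -13 ==> b > -20) && ((!(b < -13)) ==> b > -20)))
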